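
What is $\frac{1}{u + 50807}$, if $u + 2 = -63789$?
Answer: $- \frac{1}{12984} \approx -7.7018 \cdot 10^{-5}$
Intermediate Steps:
$u = -63791$ ($u = -2 - 63789 = -63791$)
$\frac{1}{u + 50807} = \frac{1}{-63791 + 50807} = \frac{1}{-12984} = - \frac{1}{12984}$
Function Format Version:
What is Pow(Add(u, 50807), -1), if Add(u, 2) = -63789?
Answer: Rational(-1, 12984) ≈ -7.7018e-5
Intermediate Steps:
u = -63791 (u = Add(-2, -63789) = -63791)
Pow(Add(u, 50807), -1) = Pow(Add(-63791, 50807), -1) = Pow(-12984, -1) = Rational(-1, 12984)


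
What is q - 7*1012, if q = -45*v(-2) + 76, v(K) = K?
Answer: -6918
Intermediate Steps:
q = 166 (q = -45*(-2) + 76 = 90 + 76 = 166)
q - 7*1012 = 166 - 7*1012 = 166 - 7084 = -6918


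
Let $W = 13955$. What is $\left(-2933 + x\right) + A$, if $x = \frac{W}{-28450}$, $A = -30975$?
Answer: $- \frac{192939311}{5690} \approx -33909.0$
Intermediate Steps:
$x = - \frac{2791}{5690}$ ($x = \frac{13955}{-28450} = 13955 \left(- \frac{1}{28450}\right) = - \frac{2791}{5690} \approx -0.49051$)
$\left(-2933 + x\right) + A = \left(-2933 - \frac{2791}{5690}\right) - 30975 = - \frac{16691561}{5690} - 30975 = - \frac{192939311}{5690}$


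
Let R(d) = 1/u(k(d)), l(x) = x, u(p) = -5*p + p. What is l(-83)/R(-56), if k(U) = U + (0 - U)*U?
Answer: -1059744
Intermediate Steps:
k(U) = U - U² (k(U) = U + (-U)*U = U - U²)
u(p) = -4*p
R(d) = -1/(4*d*(1 - d)) (R(d) = 1/(-4*d*(1 - d)) = -1/(4*d*(1 - d)))
l(-83)/R(-56) = -83/((¼)/(-56*(-1 - 56))) = -83/((¼)*(-1/56)/(-57)) = -83/((¼)*(-1/56)*(-1/57)) = -83/1/12768 = -83*12768 = -1059744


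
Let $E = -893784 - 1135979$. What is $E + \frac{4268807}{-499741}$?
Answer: $- \frac{1014360060190}{499741} \approx -2.0298 \cdot 10^{6}$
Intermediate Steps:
$E = -2029763$
$E + \frac{4268807}{-499741} = -2029763 + \frac{4268807}{-499741} = -2029763 + 4268807 \left(- \frac{1}{499741}\right) = -2029763 - \frac{4268807}{499741} = - \frac{1014360060190}{499741}$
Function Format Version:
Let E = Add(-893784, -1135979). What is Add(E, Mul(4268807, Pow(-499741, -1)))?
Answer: Rational(-1014360060190, 499741) ≈ -2.0298e+6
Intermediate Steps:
E = -2029763
Add(E, Mul(4268807, Pow(-499741, -1))) = Add(-2029763, Mul(4268807, Pow(-499741, -1))) = Add(-2029763, Mul(4268807, Rational(-1, 499741))) = Add(-2029763, Rational(-4268807, 499741)) = Rational(-1014360060190, 499741)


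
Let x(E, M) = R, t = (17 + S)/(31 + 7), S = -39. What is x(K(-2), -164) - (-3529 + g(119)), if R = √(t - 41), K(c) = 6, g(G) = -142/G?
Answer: 420093/119 + I*√15010/19 ≈ 3530.2 + 6.4482*I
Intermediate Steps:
t = -11/19 (t = (17 - 39)/(31 + 7) = -22/38 = -22*1/38 = -11/19 ≈ -0.57895)
R = I*√15010/19 (R = √(-11/19 - 41) = √(-790/19) = I*√15010/19 ≈ 6.4482*I)
x(E, M) = I*√15010/19
x(K(-2), -164) - (-3529 + g(119)) = I*√15010/19 - (-3529 - 142/119) = I*√15010/19 - 1*(-420093/119) = I*√15010/19 + 420093/119 = 420093/119 + I*√15010/19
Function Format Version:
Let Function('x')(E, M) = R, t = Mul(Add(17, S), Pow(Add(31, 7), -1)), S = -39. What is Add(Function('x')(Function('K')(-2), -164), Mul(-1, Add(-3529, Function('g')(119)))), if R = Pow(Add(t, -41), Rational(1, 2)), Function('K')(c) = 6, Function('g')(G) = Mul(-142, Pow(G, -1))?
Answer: Add(Rational(420093, 119), Mul(Rational(1, 19), I, Pow(15010, Rational(1, 2)))) ≈ Add(3530.2, Mul(6.4482, I))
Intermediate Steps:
t = Rational(-11, 19) (t = Mul(Add(17, -39), Pow(Add(31, 7), -1)) = Mul(-22, Pow(38, -1)) = Mul(-22, Rational(1, 38)) = Rational(-11, 19) ≈ -0.57895)
R = Mul(Rational(1, 19), I, Pow(15010, Rational(1, 2))) (R = Pow(Add(Rational(-11, 19), -41), Rational(1, 2)) = Pow(Rational(-790, 19), Rational(1, 2)) = Mul(Rational(1, 19), I, Pow(15010, Rational(1, 2))) ≈ Mul(6.4482, I))
Function('x')(E, M) = Mul(Rational(1, 19), I, Pow(15010, Rational(1, 2)))
Add(Function('x')(Function('K')(-2), -164), Mul(-1, Add(-3529, Function('g')(119)))) = Add(Mul(Rational(1, 19), I, Pow(15010, Rational(1, 2))), Mul(-1, Add(-3529, Mul(-142, Pow(119, -1))))) = Add(Mul(Rational(1, 19), I, Pow(15010, Rational(1, 2))), Mul(-1, Add(-3529, Mul(-142, Rational(1, 119))))) = Add(Mul(Rational(1, 19), I, Pow(15010, Rational(1, 2))), Mul(-1, Add(-3529, Rational(-142, 119)))) = Add(Mul(Rational(1, 19), I, Pow(15010, Rational(1, 2))), Mul(-1, Rational(-420093, 119))) = Add(Mul(Rational(1, 19), I, Pow(15010, Rational(1, 2))), Rational(420093, 119)) = Add(Rational(420093, 119), Mul(Rational(1, 19), I, Pow(15010, Rational(1, 2))))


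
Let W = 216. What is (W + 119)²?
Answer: 112225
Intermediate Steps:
(W + 119)² = (216 + 119)² = 335² = 112225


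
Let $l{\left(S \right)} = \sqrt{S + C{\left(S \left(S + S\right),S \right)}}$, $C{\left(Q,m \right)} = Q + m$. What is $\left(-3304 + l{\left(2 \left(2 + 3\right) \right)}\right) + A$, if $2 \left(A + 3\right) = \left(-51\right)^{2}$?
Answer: $- \frac{4013}{2} + 2 \sqrt{55} \approx -1991.7$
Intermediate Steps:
$l{\left(S \right)} = \sqrt{2 S + 2 S^{2}}$ ($l{\left(S \right)} = \sqrt{S + \left(S \left(S + S\right) + S\right)} = \sqrt{S + \left(S 2 S + S\right)} = \sqrt{S + \left(2 S^{2} + S\right)} = \sqrt{S + \left(S + 2 S^{2}\right)} = \sqrt{2 S + 2 S^{2}}$)
$A = \frac{2595}{2}$ ($A = -3 + \frac{\left(-51\right)^{2}}{2} = -3 + \frac{1}{2} \cdot 2601 = -3 + \frac{2601}{2} = \frac{2595}{2} \approx 1297.5$)
$\left(-3304 + l{\left(2 \left(2 + 3\right) \right)}\right) + A = \left(-3304 + \sqrt{2} \sqrt{2 \left(2 + 3\right) \left(1 + 2 \left(2 + 3\right)\right)}\right) + \frac{2595}{2} = \left(-3304 + \sqrt{2} \sqrt{2 \cdot 5 \left(1 + 2 \cdot 5\right)}\right) + \frac{2595}{2} = \left(-3304 + \sqrt{2} \sqrt{10 \left(1 + 10\right)}\right) + \frac{2595}{2} = \left(-3304 + \sqrt{2} \sqrt{10 \cdot 11}\right) + \frac{2595}{2} = \left(-3304 + \sqrt{2} \sqrt{110}\right) + \frac{2595}{2} = \left(-3304 + 2 \sqrt{55}\right) + \frac{2595}{2} = - \frac{4013}{2} + 2 \sqrt{55}$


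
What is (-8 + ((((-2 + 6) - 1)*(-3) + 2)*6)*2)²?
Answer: 8464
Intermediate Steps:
(-8 + ((((-2 + 6) - 1)*(-3) + 2)*6)*2)² = (-8 + (((4 - 1)*(-3) + 2)*6)*2)² = (-8 + ((3*(-3) + 2)*6)*2)² = (-8 + ((-9 + 2)*6)*2)² = (-8 - 7*6*2)² = (-8 - 42*2)² = (-8 - 84)² = (-92)² = 8464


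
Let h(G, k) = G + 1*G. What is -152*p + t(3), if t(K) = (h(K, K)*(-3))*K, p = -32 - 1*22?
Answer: 8154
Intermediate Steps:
p = -54 (p = -32 - 22 = -54)
h(G, k) = 2*G (h(G, k) = G + G = 2*G)
t(K) = -6*K² (t(K) = ((2*K)*(-3))*K = (-6*K)*K = -6*K²)
-152*p + t(3) = -152*(-54) - 6*3² = 8208 - 6*9 = 8208 - 54 = 8154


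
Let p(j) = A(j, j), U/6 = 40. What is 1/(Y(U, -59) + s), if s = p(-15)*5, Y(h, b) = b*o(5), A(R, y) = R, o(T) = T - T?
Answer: -1/75 ≈ -0.013333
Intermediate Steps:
o(T) = 0
U = 240 (U = 6*40 = 240)
p(j) = j
Y(h, b) = 0 (Y(h, b) = b*0 = 0)
s = -75 (s = -15*5 = -75)
1/(Y(U, -59) + s) = 1/(0 - 75) = 1/(-75) = -1/75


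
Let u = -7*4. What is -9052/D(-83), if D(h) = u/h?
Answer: -187829/7 ≈ -26833.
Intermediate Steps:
u = -28
D(h) = -28/h
-9052/D(-83) = -9052/((-28/(-83))) = -9052/((-28*(-1/83))) = -9052/28/83 = -9052*83/28 = -187829/7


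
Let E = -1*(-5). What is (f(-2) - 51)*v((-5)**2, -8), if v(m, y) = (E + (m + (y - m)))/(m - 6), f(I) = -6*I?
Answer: 117/19 ≈ 6.1579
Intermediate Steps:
E = 5
v(m, y) = (5 + y)/(-6 + m) (v(m, y) = (5 + (m + (y - m)))/(m - 6) = (5 + y)/(-6 + m))
(f(-2) - 51)*v((-5)**2, -8) = (-6*(-2) - 51)*((5 - 8)/(-6 + (-5)**2)) = (12 - 51)*(-3/(-6 + 25)) = -39*(-3)/19 = -39*(-3/19) = 117/19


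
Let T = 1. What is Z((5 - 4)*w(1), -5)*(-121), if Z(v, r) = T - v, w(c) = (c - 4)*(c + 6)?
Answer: -2662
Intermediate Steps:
w(c) = (-4 + c)*(6 + c)
Z(v, r) = 1 - v
Z((5 - 4)*w(1), -5)*(-121) = (1 - (5 - 4)*(-24 + 1² + 2*1))*(-121) = (1 - (-24 + 1 + 2))*(-121) = (1 - (-21))*(-121) = (1 - 1*(-21))*(-121) = (1 + 21)*(-121) = 22*(-121) = -2662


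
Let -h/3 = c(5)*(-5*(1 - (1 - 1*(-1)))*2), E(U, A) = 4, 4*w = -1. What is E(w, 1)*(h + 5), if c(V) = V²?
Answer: -2980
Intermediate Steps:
w = -¼ (w = (¼)*(-1) = -¼ ≈ -0.25000)
h = -750 (h = -3*5²*-5*(1 - (1 - 1*(-1)))*2 = -75*-5*(1 - (1 + 1))*2 = -75*-5*(1 - 1*2)*2 = -75*-5*(1 - 2)*2 = -75*-5*(-1)*2 = -75*5*2 = -75*10 = -3*250 = -750)
E(w, 1)*(h + 5) = 4*(-750 + 5) = 4*(-745) = -2980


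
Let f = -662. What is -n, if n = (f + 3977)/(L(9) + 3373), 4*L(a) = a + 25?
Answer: -6630/6763 ≈ -0.98033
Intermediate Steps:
L(a) = 25/4 + a/4 (L(a) = (a + 25)/4 = (25 + a)/4 = 25/4 + a/4)
n = 6630/6763 (n = (-662 + 3977)/((25/4 + (¼)*9) + 3373) = 3315/((25/4 + 9/4) + 3373) = 3315/(17/2 + 3373) = 3315/(6763/2) = 3315*(2/6763) = 6630/6763 ≈ 0.98033)
-n = -1*6630/6763 = -6630/6763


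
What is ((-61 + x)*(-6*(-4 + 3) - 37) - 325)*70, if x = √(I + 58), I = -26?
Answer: 109620 - 8680*√2 ≈ 97345.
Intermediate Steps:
x = 4*√2 (x = √(-26 + 58) = √32 = 4*√2 ≈ 5.6569)
((-61 + x)*(-6*(-4 + 3) - 37) - 325)*70 = ((-61 + 4*√2)*(-6*(-4 + 3) - 37) - 325)*70 = ((-61 + 4*√2)*(-6*(-1) - 37) - 325)*70 = ((-61 + 4*√2)*(6 - 37) - 325)*70 = ((-61 + 4*√2)*(-31) - 325)*70 = ((1891 - 124*√2) - 325)*70 = (1566 - 124*√2)*70 = 109620 - 8680*√2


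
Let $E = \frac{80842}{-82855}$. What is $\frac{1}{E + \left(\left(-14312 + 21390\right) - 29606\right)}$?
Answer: $- \frac{82855}{1866638282} \approx -4.4387 \cdot 10^{-5}$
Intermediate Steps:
$E = - \frac{80842}{82855}$ ($E = 80842 \left(- \frac{1}{82855}\right) = - \frac{80842}{82855} \approx -0.9757$)
$\frac{1}{E + \left(\left(-14312 + 21390\right) - 29606\right)} = \frac{1}{- \frac{80842}{82855} + \left(\left(-14312 + 21390\right) - 29606\right)} = \frac{1}{- \frac{80842}{82855} + \left(7078 - 29606\right)} = \frac{1}{- \frac{80842}{82855} - 22528} = \frac{1}{- \frac{1866638282}{82855}} = - \frac{82855}{1866638282}$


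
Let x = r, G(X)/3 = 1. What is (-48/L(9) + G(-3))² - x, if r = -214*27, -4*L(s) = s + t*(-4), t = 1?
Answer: 187299/25 ≈ 7492.0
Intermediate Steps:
L(s) = 1 - s/4 (L(s) = -(s + 1*(-4))/4 = -(s - 4)/4 = -(-4 + s)/4 = 1 - s/4)
G(X) = 3 (G(X) = 3*1 = 3)
r = -5778
x = -5778
(-48/L(9) + G(-3))² - x = (-48/(1 - ¼*9) + 3)² - 1*(-5778) = (-48/(1 - 9/4) + 3)² + 5778 = (-48/(-5/4) + 3)² + 5778 = (-48*(-⅘) + 3)² + 5778 = (192/5 + 3)² + 5778 = (207/5)² + 5778 = 42849/25 + 5778 = 187299/25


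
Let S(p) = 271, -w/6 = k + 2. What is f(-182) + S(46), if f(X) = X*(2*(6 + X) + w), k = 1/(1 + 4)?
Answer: 333687/5 ≈ 66737.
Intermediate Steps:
k = ⅕ (k = 1/5 = ⅕ ≈ 0.20000)
w = -66/5 (w = -6*(⅕ + 2) = -6*11/5 = -66/5 ≈ -13.200)
f(X) = X*(-6/5 + 2*X) (f(X) = X*(2*(6 + X) - 66/5) = X*((12 + 2*X) - 66/5) = X*(-6/5 + 2*X))
f(-182) + S(46) = (⅖)*(-182)*(-3 + 5*(-182)) + 271 = (⅖)*(-182)*(-3 - 910) + 271 = (⅖)*(-182)*(-913) + 271 = 332332/5 + 271 = 333687/5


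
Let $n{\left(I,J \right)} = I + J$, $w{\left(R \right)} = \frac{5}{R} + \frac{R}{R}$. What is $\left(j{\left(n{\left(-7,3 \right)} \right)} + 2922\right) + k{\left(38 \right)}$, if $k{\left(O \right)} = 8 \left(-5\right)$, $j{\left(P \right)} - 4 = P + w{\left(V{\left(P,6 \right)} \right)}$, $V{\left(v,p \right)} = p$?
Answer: $\frac{17303}{6} \approx 2883.8$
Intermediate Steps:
$w{\left(R \right)} = 1 + \frac{5}{R}$ ($w{\left(R \right)} = \frac{5}{R} + 1 = 1 + \frac{5}{R}$)
$j{\left(P \right)} = \frac{35}{6} + P$ ($j{\left(P \right)} = 4 + \left(P + \frac{5 + 6}{6}\right) = 4 + \left(P + \frac{1}{6} \cdot 11\right) = 4 + \left(P + \frac{11}{6}\right) = 4 + \left(\frac{11}{6} + P\right) = \frac{35}{6} + P$)
$k{\left(O \right)} = -40$
$\left(j{\left(n{\left(-7,3 \right)} \right)} + 2922\right) + k{\left(38 \right)} = \left(\left(\frac{35}{6} + \left(-7 + 3\right)\right) + 2922\right) - 40 = \left(\left(\frac{35}{6} - 4\right) + 2922\right) - 40 = \left(\frac{11}{6} + 2922\right) - 40 = \frac{17543}{6} - 40 = \frac{17303}{6}$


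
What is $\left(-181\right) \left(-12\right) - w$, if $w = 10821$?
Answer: $-8649$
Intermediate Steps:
$\left(-181\right) \left(-12\right) - w = \left(-181\right) \left(-12\right) - 10821 = 2172 - 10821 = -8649$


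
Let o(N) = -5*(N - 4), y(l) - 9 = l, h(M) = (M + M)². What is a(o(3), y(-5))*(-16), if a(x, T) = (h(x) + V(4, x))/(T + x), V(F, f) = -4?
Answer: -512/3 ≈ -170.67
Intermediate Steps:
h(M) = 4*M² (h(M) = (2*M)² = 4*M²)
y(l) = 9 + l
o(N) = 20 - 5*N (o(N) = -5*(-4 + N) = 20 - 5*N)
a(x, T) = (-4 + 4*x²)/(T + x) (a(x, T) = (4*x² - 4)/(T + x) = (-4 + 4*x²)/(T + x))
a(o(3), y(-5))*(-16) = (4*(-1 + (20 - 5*3)²)/((9 - 5) + (20 - 5*3)))*(-16) = (4*(-1 + (20 - 15)²)/(4 + (20 - 15)))*(-16) = (4*(-1 + 5²)/(4 + 5))*(-16) = (4*(-1 + 25)/9)*(-16) = (4*(⅑)*24)*(-16) = (32/3)*(-16) = -512/3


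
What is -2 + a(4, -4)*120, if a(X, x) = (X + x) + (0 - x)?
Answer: 478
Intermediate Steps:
a(X, x) = X (a(X, x) = (X + x) - x = X)
-2 + a(4, -4)*120 = -2 + 4*120 = -2 + 480 = 478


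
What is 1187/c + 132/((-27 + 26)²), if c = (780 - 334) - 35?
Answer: 55439/411 ≈ 134.89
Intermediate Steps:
c = 411 (c = 446 - 35 = 411)
1187/c + 132/((-27 + 26)²) = 1187/411 + 132/((-27 + 26)²) = 1187*(1/411) + 132/((-1)²) = 1187/411 + 132/1 = 1187/411 + 132*1 = 1187/411 + 132 = 55439/411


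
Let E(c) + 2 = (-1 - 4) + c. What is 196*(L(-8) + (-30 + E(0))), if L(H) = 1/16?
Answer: -28959/4 ≈ -7239.8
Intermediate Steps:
E(c) = -7 + c (E(c) = -2 + ((-1 - 4) + c) = -2 + (-5 + c) = -7 + c)
L(H) = 1/16
196*(L(-8) + (-30 + E(0))) = 196*(1/16 + (-30 + (-7 + 0))) = 196*(1/16 + (-30 - 7)) = 196*(1/16 - 37) = 196*(-591/16) = -28959/4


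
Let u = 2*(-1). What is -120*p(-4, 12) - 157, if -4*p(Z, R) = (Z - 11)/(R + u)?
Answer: -202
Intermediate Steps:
u = -2
p(Z, R) = -(-11 + Z)/(4*(-2 + R)) (p(Z, R) = -(Z - 11)/(4*(R - 2)) = -(-11 + Z)/(4*(-2 + R)))
-120*p(-4, 12) - 157 = -30*(11 - 1*(-4))/(-2 + 12) - 157 = -30*(11 + 4)/10 - 157 = -30*15/10 - 157 = -120*3/8 - 157 = -45 - 157 = -202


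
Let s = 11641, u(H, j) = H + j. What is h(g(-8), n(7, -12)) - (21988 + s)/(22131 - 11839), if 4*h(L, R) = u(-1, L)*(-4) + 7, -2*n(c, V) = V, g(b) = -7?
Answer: 33359/5146 ≈ 6.4825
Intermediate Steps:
n(c, V) = -V/2
h(L, R) = 11/4 - L (h(L, R) = ((-1 + L)*(-4) + 7)/4 = ((4 - 4*L) + 7)/4 = (11 - 4*L)/4 = 11/4 - L)
h(g(-8), n(7, -12)) - (21988 + s)/(22131 - 11839) = (11/4 - 1*(-7)) - (21988 + 11641)/(22131 - 11839) = (11/4 + 7) - 33629/10292 = 39/4 - 33629/10292 = 33359/5146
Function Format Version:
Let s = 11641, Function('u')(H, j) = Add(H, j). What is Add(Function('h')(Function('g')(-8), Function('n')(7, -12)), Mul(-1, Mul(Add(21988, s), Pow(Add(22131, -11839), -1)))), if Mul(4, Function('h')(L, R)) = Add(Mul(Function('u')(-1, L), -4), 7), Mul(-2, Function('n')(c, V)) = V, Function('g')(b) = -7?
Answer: Rational(33359, 5146) ≈ 6.4825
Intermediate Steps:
Function('n')(c, V) = Mul(Rational(-1, 2), V)
Function('h')(L, R) = Add(Rational(11, 4), Mul(-1, L)) (Function('h')(L, R) = Mul(Rational(1, 4), Add(Mul(Add(-1, L), -4), 7)) = Mul(Rational(1, 4), Add(Add(4, Mul(-4, L)), 7)) = Mul(Rational(1, 4), Add(11, Mul(-4, L))) = Add(Rational(11, 4), Mul(-1, L)))
Add(Function('h')(Function('g')(-8), Function('n')(7, -12)), Mul(-1, Mul(Add(21988, s), Pow(Add(22131, -11839), -1)))) = Add(Add(Rational(11, 4), Mul(-1, -7)), Mul(-1, Mul(Add(21988, 11641), Pow(Add(22131, -11839), -1)))) = Add(Add(Rational(11, 4), 7), Mul(-1, Mul(33629, Pow(10292, -1)))) = Add(Rational(39, 4), Mul(-1, Mul(33629, Rational(1, 10292)))) = Add(Rational(39, 4), Mul(-1, Rational(33629, 10292))) = Add(Rational(39, 4), Rational(-33629, 10292)) = Rational(33359, 5146)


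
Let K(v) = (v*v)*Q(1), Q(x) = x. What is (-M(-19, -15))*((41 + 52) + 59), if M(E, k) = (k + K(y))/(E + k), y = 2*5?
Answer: 380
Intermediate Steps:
y = 10
K(v) = v² (K(v) = (v*v)*1 = v²*1 = v²)
M(E, k) = (100 + k)/(E + k) (M(E, k) = (k + 10²)/(E + k) = (k + 100)/(E + k) = (100 + k)/(E + k))
(-M(-19, -15))*((41 + 52) + 59) = (-(100 - 15)/(-19 - 15))*((41 + 52) + 59) = (-85/(-34))*(93 + 59) = -(-1)*85/34*152 = -1*(-5/2)*152 = (5/2)*152 = 380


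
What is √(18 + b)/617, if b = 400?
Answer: √418/617 ≈ 0.033136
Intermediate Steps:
√(18 + b)/617 = √(18 + 400)/617 = √418*(1/617) = √418/617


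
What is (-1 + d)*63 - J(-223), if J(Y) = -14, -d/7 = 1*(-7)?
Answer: 3038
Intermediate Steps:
d = 49 (d = -7*(-7) = 49)
(-1 + d)*63 - J(-223) = (-1 + 49)*63 - 1*(-14) = 48*63 + 14 = 3024 + 14 = 3038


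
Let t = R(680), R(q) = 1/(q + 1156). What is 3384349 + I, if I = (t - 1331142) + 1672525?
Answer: 6840443953/1836 ≈ 3.7257e+6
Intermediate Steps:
R(q) = 1/(1156 + q)
t = 1/1836 (t = 1/(1156 + 680) = 1/1836 ≈ 0.00054466)
I = 626779189/1836 (I = (1/1836 - 1331142) + 1672525 = -2443976711/1836 + 1672525 = 626779189/1836 ≈ 3.4138e+5)
3384349 + I = 3384349 + 626779189/1836 = 6840443953/1836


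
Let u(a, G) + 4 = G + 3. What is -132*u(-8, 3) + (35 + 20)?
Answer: -209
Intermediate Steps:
u(a, G) = -1 + G (u(a, G) = -4 + (G + 3) = -4 + (3 + G) = -1 + G)
-132*u(-8, 3) + (35 + 20) = -132*(-1 + 3) + (35 + 20) = -132*2 + 55 = -264 + 55 = -209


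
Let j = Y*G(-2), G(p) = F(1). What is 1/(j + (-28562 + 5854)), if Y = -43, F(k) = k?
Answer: -1/22751 ≈ -4.3954e-5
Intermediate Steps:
G(p) = 1
j = -43 (j = -43*1 = -43)
1/(j + (-28562 + 5854)) = 1/(-43 + (-28562 + 5854)) = 1/(-43 - 22708) = 1/(-22751) = -1/22751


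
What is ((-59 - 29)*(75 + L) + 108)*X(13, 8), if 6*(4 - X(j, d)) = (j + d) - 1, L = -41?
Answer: -5768/3 ≈ -1922.7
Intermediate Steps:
X(j, d) = 25/6 - d/6 - j/6 (X(j, d) = 4 - ((j + d) - 1)/6 = 4 - ((d + j) - 1)/6 = 4 - (-1 + d + j)/6 = 4 + (1/6 - d/6 - j/6) = 25/6 - d/6 - j/6)
((-59 - 29)*(75 + L) + 108)*X(13, 8) = ((-59 - 29)*(75 - 41) + 108)*(25/6 - 1/6*8 - 1/6*13) = (-88*34 + 108)*(25/6 - 4/3 - 13/6) = (-2992 + 108)*(2/3) = -2884*2/3 = -5768/3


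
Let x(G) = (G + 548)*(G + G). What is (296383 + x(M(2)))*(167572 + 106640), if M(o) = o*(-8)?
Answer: 76603590108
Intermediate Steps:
M(o) = -8*o
x(G) = 2*G*(548 + G) (x(G) = (548 + G)*(2*G) = 2*G*(548 + G))
(296383 + x(M(2)))*(167572 + 106640) = (296383 + 2*(-8*2)*(548 - 8*2))*(167572 + 106640) = (296383 + 2*(-16)*(548 - 16))*274212 = (296383 + 2*(-16)*532)*274212 = (296383 - 17024)*274212 = 279359*274212 = 76603590108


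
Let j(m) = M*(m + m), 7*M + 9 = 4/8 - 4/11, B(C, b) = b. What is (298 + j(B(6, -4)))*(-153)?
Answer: -3630078/77 ≈ -47144.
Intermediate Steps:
M = -195/154 (M = -9/7 + (4/8 - 4/11)/7 = -9/7 + (4*(1/8) - 4*1/11)/7 = -9/7 + (1/2 - 4/11)/7 = -9/7 + (1/7)*(3/22) = -9/7 + 3/154 = -195/154 ≈ -1.2662)
j(m) = -195*m/77 (j(m) = -195*(m + m)/154 = -195*m/77)
(298 + j(B(6, -4)))*(-153) = (298 - 195/77*(-4))*(-153) = (298 + 780/77)*(-153) = (23726/77)*(-153) = -3630078/77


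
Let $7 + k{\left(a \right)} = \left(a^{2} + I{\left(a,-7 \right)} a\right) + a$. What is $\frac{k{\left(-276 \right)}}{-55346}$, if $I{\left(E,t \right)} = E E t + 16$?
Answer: $- \frac{147243509}{55346} \approx -2660.4$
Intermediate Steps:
$I{\left(E,t \right)} = 16 + t E^{2}$ ($I{\left(E,t \right)} = E^{2} t + 16 = t E^{2} + 16 = 16 + t E^{2}$)
$k{\left(a \right)} = -7 + a + a^{2} + a \left(16 - 7 a^{2}\right)$ ($k{\left(a \right)} = -7 + \left(\left(a^{2} + \left(16 - 7 a^{2}\right) a\right) + a\right) = -7 + \left(\left(a^{2} + a \left(16 - 7 a^{2}\right)\right) + a\right) = -7 + \left(a + a^{2} + a \left(16 - 7 a^{2}\right)\right) = -7 + a + a^{2} + a \left(16 - 7 a^{2}\right)$)
$\frac{k{\left(-276 \right)}}{-55346} = \frac{-7 + \left(-276\right)^{2} - 7 \left(-276\right)^{3} + 17 \left(-276\right)}{-55346} = \left(-7 + 76176 - -147172032 - 4692\right) \left(- \frac{1}{55346}\right) = \left(-7 + 76176 + 147172032 - 4692\right) \left(- \frac{1}{55346}\right) = 147243509 \left(- \frac{1}{55346}\right) = - \frac{147243509}{55346}$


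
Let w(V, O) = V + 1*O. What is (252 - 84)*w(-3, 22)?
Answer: 3192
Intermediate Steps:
w(V, O) = O + V (w(V, O) = V + O = O + V)
(252 - 84)*w(-3, 22) = (252 - 84)*(22 - 3) = 168*19 = 3192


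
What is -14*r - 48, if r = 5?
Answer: -118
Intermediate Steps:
-14*r - 48 = -14*5 - 48 = -70 - 48 = -118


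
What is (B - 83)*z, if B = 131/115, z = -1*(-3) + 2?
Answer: -9414/23 ≈ -409.30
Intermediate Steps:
z = 5 (z = 3 + 2 = 5)
B = 131/115 (B = 131*(1/115) = 131/115 ≈ 1.1391)
(B - 83)*z = (131/115 - 83)*5 = -9414/115*5 = -9414/23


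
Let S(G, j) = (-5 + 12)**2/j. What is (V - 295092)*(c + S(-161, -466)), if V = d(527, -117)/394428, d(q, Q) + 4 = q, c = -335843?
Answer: 6071923202592421537/61267816 ≈ 9.9105e+10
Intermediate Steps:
d(q, Q) = -4 + q
V = 523/394428 (V = (-4 + 527)/394428 = 523*(1/394428) = 523/394428 ≈ 0.0013260)
S(G, j) = 49/j (S(G, j) = 7**2/j = 49/j)
(V - 295092)*(c + S(-161, -466)) = (523/394428 - 295092)*(-335843 + 49/(-466)) = -116392546853*(-335843 + 49*(-1/466))/394428 = -116392546853*(-335843 - 49/466)/394428 = -116392546853/394428*(-156502887/466) = 6071923202592421537/61267816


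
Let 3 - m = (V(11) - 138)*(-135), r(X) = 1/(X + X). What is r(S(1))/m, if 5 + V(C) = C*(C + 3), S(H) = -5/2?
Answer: -1/7440 ≈ -0.00013441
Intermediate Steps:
S(H) = -5/2 (S(H) = -5*½ = -5/2)
V(C) = -5 + C*(3 + C) (V(C) = -5 + C*(C + 3) = -5 + C*(3 + C))
r(X) = 1/(2*X)
m = 1488 (m = 3 - ((-5 + 11² + 3*11) - 138)*(-135) = 3 - ((-5 + 121 + 33) - 138)*(-135) = 3 - (149 - 138)*(-135) = 3 - 11*(-135) = 3 - 1*(-1485) = 3 + 1485 = 1488)
r(S(1))/m = (1/(2*(-5/2)))/1488 = ((½)*(-⅖))*(1/1488) = -⅕*1/1488 = -1/7440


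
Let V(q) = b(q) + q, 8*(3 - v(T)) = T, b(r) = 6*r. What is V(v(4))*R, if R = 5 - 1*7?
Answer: -35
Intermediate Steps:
v(T) = 3 - T/8
V(q) = 7*q (V(q) = 6*q + q = 7*q)
R = -2 (R = 5 - 7 = -2)
V(v(4))*R = (7*(3 - ⅛*4))*(-2) = (7*(3 - ½))*(-2) = (7*(5/2))*(-2) = (35/2)*(-2) = -35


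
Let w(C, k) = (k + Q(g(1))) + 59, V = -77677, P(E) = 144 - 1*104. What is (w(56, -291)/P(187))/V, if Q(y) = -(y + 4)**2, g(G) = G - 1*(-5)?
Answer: 83/776770 ≈ 0.00010685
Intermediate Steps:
g(G) = 5 + G (g(G) = G + 5 = 5 + G)
P(E) = 40 (P(E) = 144 - 104 = 40)
Q(y) = -(4 + y)**2
w(C, k) = -41 + k (w(C, k) = (k - (4 + (5 + 1))**2) + 59 = (k - (4 + 6)**2) + 59 = (k - 1*10**2) + 59 = (k - 1*100) + 59 = (k - 100) + 59 = (-100 + k) + 59 = -41 + k)
(w(56, -291)/P(187))/V = ((-41 - 291)/40)/(-77677) = -332*1/40*(-1/77677) = -83/10*(-1/77677) = 83/776770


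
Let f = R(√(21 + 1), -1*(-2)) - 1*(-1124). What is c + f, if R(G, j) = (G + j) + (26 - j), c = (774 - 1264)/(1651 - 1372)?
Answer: 320360/279 + √22 ≈ 1152.9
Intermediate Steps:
c = -490/279 ≈ -1.7563
R(G, j) = 26 + G
f = 1150 + √22 (f = (26 + √(21 + 1)) - 1*(-1124) = (26 + √22) + 1124 = 1150 + √22 ≈ 1154.7)
c + f = -490/279 + (1150 + √22) = 320360/279 + √22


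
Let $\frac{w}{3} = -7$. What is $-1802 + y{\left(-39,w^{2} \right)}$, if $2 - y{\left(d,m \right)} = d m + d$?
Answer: $15438$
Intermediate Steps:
$w = -21$ ($w = 3 \left(-7\right) = -21$)
$y{\left(d,m \right)} = 2 - d - d m$ ($y{\left(d,m \right)} = 2 - \left(d m + d\right) = 2 - \left(d + d m\right) = 2 - d - d m$)
$-1802 + y{\left(-39,w^{2} \right)} = -1802 - \left(-41 - 17199\right) = -1802 + \left(2 + 39 - \left(-39\right) 441\right) = -1802 + \left(2 + 39 + 17199\right) = -1802 + 17240 = 15438$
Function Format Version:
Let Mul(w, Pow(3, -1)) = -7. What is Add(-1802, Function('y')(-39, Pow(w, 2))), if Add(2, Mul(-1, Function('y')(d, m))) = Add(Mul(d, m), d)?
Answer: 15438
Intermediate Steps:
w = -21 (w = Mul(3, -7) = -21)
Function('y')(d, m) = Add(2, Mul(-1, d), Mul(-1, d, m)) (Function('y')(d, m) = Add(2, Mul(-1, Add(Mul(d, m), d))) = Add(2, Mul(-1, Add(d, Mul(d, m)))) = Add(2, Add(Mul(-1, d), Mul(-1, d, m))) = Add(2, Mul(-1, d), Mul(-1, d, m)))
Add(-1802, Function('y')(-39, Pow(w, 2))) = Add(-1802, Add(2, Mul(-1, -39), Mul(-1, -39, Pow(-21, 2)))) = Add(-1802, Add(2, 39, Mul(-1, -39, 441))) = Add(-1802, Add(2, 39, 17199)) = Add(-1802, 17240) = 15438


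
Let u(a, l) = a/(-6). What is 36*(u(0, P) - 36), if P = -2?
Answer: -1296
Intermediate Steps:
u(a, l) = -a/6 (u(a, l) = a*(-⅙) = -a/6)
36*(u(0, P) - 36) = 36*(-⅙*0 - 36) = 36*(0 - 36) = 36*(-36) = -1296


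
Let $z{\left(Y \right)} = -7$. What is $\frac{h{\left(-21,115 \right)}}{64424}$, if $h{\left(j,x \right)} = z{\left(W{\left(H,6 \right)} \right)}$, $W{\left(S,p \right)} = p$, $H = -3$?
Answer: $- \frac{7}{64424} \approx -0.00010866$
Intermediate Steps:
$h{\left(j,x \right)} = -7$
$\frac{h{\left(-21,115 \right)}}{64424} = - \frac{7}{64424}$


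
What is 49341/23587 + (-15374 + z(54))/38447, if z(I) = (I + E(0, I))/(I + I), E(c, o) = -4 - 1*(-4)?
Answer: 3068797365/1813698778 ≈ 1.6920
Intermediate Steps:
E(c, o) = 0 (E(c, o) = -4 + 4 = 0)
z(I) = 1/2 (z(I) = (I + 0)/(I + I) = I/((2*I)) = I*(1/(2*I)) = 1/2)
49341/23587 + (-15374 + z(54))/38447 = 49341/23587 + (-15374 + 1/2)/38447 = 49341*(1/23587) - 30747/2*1/38447 = 49341/23587 - 30747/76894 = 3068797365/1813698778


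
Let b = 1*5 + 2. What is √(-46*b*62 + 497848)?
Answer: 2*√119471 ≈ 691.29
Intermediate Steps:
b = 7 (b = 5 + 2 = 7)
√(-46*b*62 + 497848) = √(-46*7*62 + 497848) = √(-322*62 + 497848) = √(-19964 + 497848) = √477884 = 2*√119471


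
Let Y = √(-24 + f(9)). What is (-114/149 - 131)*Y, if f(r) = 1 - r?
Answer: -78532*I*√2/149 ≈ -745.38*I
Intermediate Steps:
Y = 4*I*√2 (Y = √(-24 + (1 - 1*9)) = √(-24 + (1 - 9)) = √(-24 - 8) = √(-32) = 4*I*√2 ≈ 5.6569*I)
(-114/149 - 131)*Y = (-114/149 - 131)*(4*I*√2) = -78532*I*√2/149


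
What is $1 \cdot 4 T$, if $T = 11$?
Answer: $44$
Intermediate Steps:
$1 \cdot 4 T = 1 \cdot 4 \cdot 11 = 4 \cdot 11 = 44$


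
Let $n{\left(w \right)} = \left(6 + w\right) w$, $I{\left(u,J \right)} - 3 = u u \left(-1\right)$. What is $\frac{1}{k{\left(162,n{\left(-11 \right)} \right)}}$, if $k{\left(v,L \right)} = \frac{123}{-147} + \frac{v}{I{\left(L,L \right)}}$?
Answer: $- \frac{74039}{65920} \approx -1.1232$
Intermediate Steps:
$I{\left(u,J \right)} = 3 - u^{2}$ ($I{\left(u,J \right)} = 3 + u u \left(-1\right) = 3 + u^{2} \left(-1\right) = 3 - u^{2}$)
$n{\left(w \right)} = w \left(6 + w\right)$
$k{\left(v,L \right)} = - \frac{41}{49} + \frac{v}{3 - L^{2}}$ ($k{\left(v,L \right)} = \frac{123}{-147} + \frac{v}{3 - L^{2}} = 123 \left(- \frac{1}{147}\right) + \frac{v}{3 - L^{2}} = - \frac{41}{49} + \frac{v}{3 - L^{2}}$)
$\frac{1}{k{\left(162,n{\left(-11 \right)} \right)}} = \frac{1}{\frac{1}{49} \frac{1}{-3 + \left(- 11 \left(6 - 11\right)\right)^{2}} \left(123 - 7938 - 41 \left(- 11 \left(6 - 11\right)\right)^{2}\right)} = \frac{1}{\frac{1}{49} \frac{1}{-3 + \left(\left(-11\right) \left(-5\right)\right)^{2}} \left(123 - 7938 - 41 \left(\left(-11\right) \left(-5\right)\right)^{2}\right)} = \frac{1}{\frac{1}{49} \frac{1}{-3 + 55^{2}} \left(123 - 7938 - 41 \cdot 55^{2}\right)} = \frac{1}{\frac{1}{49} \frac{1}{-3 + 3025} \left(123 - 7938 - 124025\right)} = \frac{1}{\frac{1}{49} \cdot \frac{1}{3022} \left(123 - 7938 - 124025\right)} = \frac{1}{\frac{1}{49} \cdot \frac{1}{3022} \left(-131840\right)} = \frac{1}{- \frac{65920}{74039}} = - \frac{74039}{65920}$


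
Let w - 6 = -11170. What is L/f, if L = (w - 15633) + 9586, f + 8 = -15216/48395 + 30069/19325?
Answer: 3219260323425/1264145389 ≈ 2546.6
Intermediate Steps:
w = -11164 (w = 6 - 11170 = -11164)
f = -1264145389/187046675 (f = -8 + (-15216/48395 + 30069/19325) = -8 + 232228011/187046675 = -1264145389/187046675 ≈ -6.7584)
L = -17211 (L = (-11164 - 15633) + 9586 = -26797 + 9586 = -17211)
L/f = -17211/(-1264145389/187046675) = -17211*(-187046675/1264145389) = 3219260323425/1264145389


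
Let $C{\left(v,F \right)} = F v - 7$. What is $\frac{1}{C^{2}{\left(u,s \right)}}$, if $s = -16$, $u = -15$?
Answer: $\frac{1}{54289} \approx 1.842 \cdot 10^{-5}$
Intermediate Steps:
$C{\left(v,F \right)} = -7 + F v$
$\frac{1}{C^{2}{\left(u,s \right)}} = \frac{1}{\left(-7 - -240\right)^{2}} = \frac{1}{\left(-7 + 240\right)^{2}} = \frac{1}{233^{2}} = \frac{1}{54289}$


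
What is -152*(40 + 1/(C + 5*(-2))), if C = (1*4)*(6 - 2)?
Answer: -18316/3 ≈ -6105.3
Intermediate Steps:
C = 16 (C = 4*4 = 16)
-152*(40 + 1/(C + 5*(-2))) = -152*(40 + 1/(16 + 5*(-2))) = -152*(40 + 1/(16 - 10)) = -152*(40 + 1/6) = -152*(40 + ⅙) = -152*241/6 = -18316/3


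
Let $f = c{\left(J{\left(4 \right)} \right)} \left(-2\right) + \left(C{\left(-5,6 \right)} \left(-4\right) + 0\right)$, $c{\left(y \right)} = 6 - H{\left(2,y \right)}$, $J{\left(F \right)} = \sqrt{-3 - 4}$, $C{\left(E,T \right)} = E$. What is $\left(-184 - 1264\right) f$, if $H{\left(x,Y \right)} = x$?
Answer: $-17376$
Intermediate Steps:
$J{\left(F \right)} = i \sqrt{7}$ ($J{\left(F \right)} = \sqrt{-7} = i \sqrt{7}$)
$c{\left(y \right)} = 4$ ($c{\left(y \right)} = 6 - 2 = 4$)
$f = 12$ ($f = 4 \left(-2\right) + \left(\left(-5\right) \left(-4\right) + 0\right) = -8 + \left(20 + 0\right) = -8 + 20 = 12$)
$\left(-184 - 1264\right) f = \left(-184 - 1264\right) 12 = \left(-1448\right) 12 = -17376$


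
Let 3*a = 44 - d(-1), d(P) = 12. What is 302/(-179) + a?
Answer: 4822/537 ≈ 8.9795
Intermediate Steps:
a = 32/3 (a = (44 - 1*12)/3 = (44 - 12)/3 = (⅓)*32 = 32/3 ≈ 10.667)
302/(-179) + a = 302/(-179) + 32/3 = -1/179*302 + 32/3 = -302/179 + 32/3 = 4822/537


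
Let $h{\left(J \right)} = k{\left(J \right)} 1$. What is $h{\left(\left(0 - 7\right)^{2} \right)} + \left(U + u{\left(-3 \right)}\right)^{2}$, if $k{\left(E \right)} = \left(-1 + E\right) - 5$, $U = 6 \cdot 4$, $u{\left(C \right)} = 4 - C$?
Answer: $1004$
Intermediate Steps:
$U = 24$
$k{\left(E \right)} = -6 + E$
$h{\left(J \right)} = -6 + J$ ($h{\left(J \right)} = \left(-6 + J\right) 1 = -6 + J$)
$h{\left(\left(0 - 7\right)^{2} \right)} + \left(U + u{\left(-3 \right)}\right)^{2} = \left(-6 + \left(0 - 7\right)^{2}\right) + \left(24 + \left(4 - -3\right)\right)^{2} = \left(-6 + \left(-7\right)^{2}\right) + \left(24 + \left(4 + 3\right)\right)^{2} = \left(-6 + 49\right) + \left(24 + 7\right)^{2} = 43 + 31^{2} = 43 + 961 = 1004$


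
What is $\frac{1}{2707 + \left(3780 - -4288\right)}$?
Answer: $\frac{1}{10775} \approx 9.2807 \cdot 10^{-5}$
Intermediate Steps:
$\frac{1}{2707 + \left(3780 - -4288\right)} = \frac{1}{2707 + \left(3780 + 4288\right)} = \frac{1}{2707 + 8068} = \frac{1}{10775}$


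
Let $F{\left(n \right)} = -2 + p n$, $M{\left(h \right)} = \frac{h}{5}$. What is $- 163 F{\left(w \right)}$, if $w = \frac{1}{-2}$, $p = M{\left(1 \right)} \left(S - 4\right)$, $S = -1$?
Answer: $\frac{489}{2} \approx 244.5$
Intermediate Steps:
$M{\left(h \right)} = \frac{h}{5}$ ($M{\left(h \right)} = h \frac{1}{5} = \frac{h}{5}$)
$p = -1$ ($p = \frac{1}{5} \cdot 1 \left(-1 - 4\right) = \frac{1}{5} \left(-5\right) = -1$)
$w = - \frac{1}{2} \approx -0.5$
$F{\left(n \right)} = -2 - n$
$- 163 F{\left(w \right)} = - 163 \left(-2 - - \frac{1}{2}\right) = - 163 \left(-2 + \frac{1}{2}\right) = \left(-163\right) \left(- \frac{3}{2}\right) = \frac{489}{2}$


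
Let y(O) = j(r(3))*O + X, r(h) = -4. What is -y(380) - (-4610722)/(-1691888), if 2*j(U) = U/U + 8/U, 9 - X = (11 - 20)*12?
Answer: 59448551/845944 ≈ 70.275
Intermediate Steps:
X = 117 (X = 9 - (11 - 20)*12 = 9 - (-9)*12 = 9 - 1*(-108) = 9 + 108 = 117)
j(U) = 1/2 + 4/U (j(U) = (U/U + 8/U)/2 = (1 + 8/U)/2 = 1/2 + 4/U)
y(O) = 117 - O/2 (y(O) = ((1/2)*(8 - 4)/(-4))*O + 117 = ((1/2)*(-1/4)*4)*O + 117 = -O/2 + 117 = 117 - O/2)
-y(380) - (-4610722)/(-1691888) = -(117 - 1/2*380) - (-4610722)/(-1691888) = -(117 - 190) - (-4610722)*(-1)/1691888 = -1*(-73) - 1*2305361/845944 = 73 - 2305361/845944 = 59448551/845944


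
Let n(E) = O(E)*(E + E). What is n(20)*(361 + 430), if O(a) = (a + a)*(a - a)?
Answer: 0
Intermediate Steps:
O(a) = 0 (O(a) = (2*a)*0 = 0)
n(E) = 0 (n(E) = 0*(E + E) = 0*(2*E) = 0)
n(20)*(361 + 430) = 0*(361 + 430) = 0*791 = 0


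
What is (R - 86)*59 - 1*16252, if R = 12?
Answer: -20618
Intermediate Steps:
(R - 86)*59 - 1*16252 = (12 - 86)*59 - 1*16252 = -74*59 - 16252 = -4366 - 16252 = -20618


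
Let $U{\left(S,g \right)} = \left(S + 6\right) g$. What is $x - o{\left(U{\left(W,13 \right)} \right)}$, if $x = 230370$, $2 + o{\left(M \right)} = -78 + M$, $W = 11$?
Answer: $230229$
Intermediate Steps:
$U{\left(S,g \right)} = g \left(6 + S\right)$ ($U{\left(S,g \right)} = \left(6 + S\right) g = g \left(6 + S\right)$)
$o{\left(M \right)} = -80 + M$ ($o{\left(M \right)} = -2 + \left(-78 + M\right) = -80 + M$)
$x - o{\left(U{\left(W,13 \right)} \right)} = 230370 - \left(-80 + 13 \left(6 + 11\right)\right) = 230370 - \left(-80 + 13 \cdot 17\right) = 230370 - \left(-80 + 221\right) = 230370 - 141 = 230229$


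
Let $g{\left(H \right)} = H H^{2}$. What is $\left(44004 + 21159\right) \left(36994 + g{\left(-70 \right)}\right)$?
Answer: $-19940268978$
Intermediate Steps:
$g{\left(H \right)} = H^{3}$
$\left(44004 + 21159\right) \left(36994 + g{\left(-70 \right)}\right) = \left(44004 + 21159\right) \left(36994 + \left(-70\right)^{3}\right) = 65163 \left(36994 - 343000\right) = 65163 \left(-306006\right) = -19940268978$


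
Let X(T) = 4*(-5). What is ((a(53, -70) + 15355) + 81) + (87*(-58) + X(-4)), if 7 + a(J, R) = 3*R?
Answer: 10153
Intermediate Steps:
X(T) = -20
a(J, R) = -7 + 3*R
((a(53, -70) + 15355) + 81) + (87*(-58) + X(-4)) = (((-7 + 3*(-70)) + 15355) + 81) + (87*(-58) - 20) = (((-7 - 210) + 15355) + 81) + (-5046 - 20) = ((-217 + 15355) + 81) - 5066 = (15138 + 81) - 5066 = 15219 - 5066 = 10153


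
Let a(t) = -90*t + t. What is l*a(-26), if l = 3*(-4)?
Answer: -27768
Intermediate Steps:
a(t) = -89*t
l = -12
l*a(-26) = -(-1068)*(-26) = -12*2314 = -27768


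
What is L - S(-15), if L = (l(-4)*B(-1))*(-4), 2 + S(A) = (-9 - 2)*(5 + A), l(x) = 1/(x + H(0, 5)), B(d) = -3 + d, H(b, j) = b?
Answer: -112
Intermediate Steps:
l(x) = 1/x (l(x) = 1/(x + 0) = 1/x)
S(A) = -57 - 11*A (S(A) = -2 + (-9 - 2)*(5 + A) = -2 - 11*(5 + A) = -2 + (-55 - 11*A) = -57 - 11*A)
L = -4 (L = ((-3 - 1)/(-4))*(-4) = -¼*(-4)*(-4) = 1*(-4) = -4)
L - S(-15) = -4 - (-57 - 11*(-15)) = -4 - (-57 + 165) = -4 - 1*108 = -4 - 108 = -112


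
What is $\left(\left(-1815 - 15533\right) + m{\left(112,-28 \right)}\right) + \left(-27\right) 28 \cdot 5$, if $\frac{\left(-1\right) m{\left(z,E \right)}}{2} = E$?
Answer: $-21072$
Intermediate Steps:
$m{\left(z,E \right)} = - 2 E$
$\left(\left(-1815 - 15533\right) + m{\left(112,-28 \right)}\right) + \left(-27\right) 28 \cdot 5 = \left(\left(-1815 - 15533\right) - -56\right) + \left(-27\right) 28 \cdot 5 = \left(\left(-1815 - 15533\right) + 56\right) - 3780 = \left(-17348 + 56\right) - 3780 = -17292 - 3780 = -21072$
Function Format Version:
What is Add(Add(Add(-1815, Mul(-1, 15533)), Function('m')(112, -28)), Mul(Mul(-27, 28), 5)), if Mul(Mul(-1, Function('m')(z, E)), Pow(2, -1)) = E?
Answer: -21072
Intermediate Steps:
Function('m')(z, E) = Mul(-2, E)
Add(Add(Add(-1815, Mul(-1, 15533)), Function('m')(112, -28)), Mul(Mul(-27, 28), 5)) = Add(Add(Add(-1815, Mul(-1, 15533)), Mul(-2, -28)), Mul(Mul(-27, 28), 5)) = Add(Add(Add(-1815, -15533), 56), Mul(-756, 5)) = Add(Add(-17348, 56), -3780) = Add(-17292, -3780) = -21072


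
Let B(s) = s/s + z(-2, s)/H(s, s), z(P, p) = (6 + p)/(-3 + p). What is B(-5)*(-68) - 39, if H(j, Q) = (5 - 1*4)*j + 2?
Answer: -659/6 ≈ -109.83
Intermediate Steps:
H(j, Q) = 2 + j (H(j, Q) = (5 - 4)*j + 2 = 1*j + 2 = j + 2 = 2 + j)
z(P, p) = (6 + p)/(-3 + p)
B(s) = 1 + (6 + s)/((-3 + s)*(2 + s)) (B(s) = s/s + ((6 + s)/(-3 + s))/(2 + s) = 1 + (6 + s)/((-3 + s)*(2 + s)))
B(-5)*(-68) - 39 = ((-5)²/(-6 + (-5)² - 1*(-5)))*(-68) - 39 = (25/(-6 + 25 + 5))*(-68) - 39 = (25/24)*(-68) - 39 = -425/6 - 39 = -659/6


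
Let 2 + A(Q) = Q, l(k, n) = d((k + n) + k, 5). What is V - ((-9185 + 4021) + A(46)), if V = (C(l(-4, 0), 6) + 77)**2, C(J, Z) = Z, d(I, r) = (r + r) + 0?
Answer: 12009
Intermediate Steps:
d(I, r) = 2*r (d(I, r) = 2*r + 0 = 2*r)
l(k, n) = 10 (l(k, n) = 2*5 = 10)
A(Q) = -2 + Q
V = 6889 (V = (6 + 77)**2 = 83**2 = 6889)
V - ((-9185 + 4021) + A(46)) = 6889 - ((-9185 + 4021) + (-2 + 46)) = 6889 - (-5164 + 44) = 6889 - 1*(-5120) = 6889 + 5120 = 12009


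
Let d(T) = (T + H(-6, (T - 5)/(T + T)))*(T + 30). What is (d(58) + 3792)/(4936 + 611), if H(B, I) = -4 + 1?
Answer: 8632/5547 ≈ 1.5562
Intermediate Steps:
H(B, I) = -3
d(T) = (-3 + T)*(30 + T) (d(T) = (T - 3)*(T + 30) = (-3 + T)*(30 + T))
(d(58) + 3792)/(4936 + 611) = ((-90 + 58² + 27*58) + 3792)/(4936 + 611) = ((-90 + 3364 + 1566) + 3792)/5547 = (4840 + 3792)*(1/5547) = 8632*(1/5547) = 8632/5547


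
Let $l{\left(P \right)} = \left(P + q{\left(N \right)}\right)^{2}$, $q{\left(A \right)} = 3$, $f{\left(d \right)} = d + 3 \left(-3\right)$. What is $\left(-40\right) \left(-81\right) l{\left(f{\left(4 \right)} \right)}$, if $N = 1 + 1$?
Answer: $12960$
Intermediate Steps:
$f{\left(d \right)} = -9 + d$ ($f{\left(d \right)} = d - 9 = -9 + d$)
$N = 2$
$l{\left(P \right)} = \left(3 + P\right)^{2}$ ($l{\left(P \right)} = \left(P + 3\right)^{2} = \left(3 + P\right)^{2}$)
$\left(-40\right) \left(-81\right) l{\left(f{\left(4 \right)} \right)} = \left(-40\right) \left(-81\right) \left(3 + \left(-9 + 4\right)\right)^{2} = 3240 \left(3 - 5\right)^{2} = 3240 \left(-2\right)^{2} = 3240 \cdot 4 = 12960$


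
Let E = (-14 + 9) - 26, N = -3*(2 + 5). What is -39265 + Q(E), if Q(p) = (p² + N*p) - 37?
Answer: -37690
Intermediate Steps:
N = -21 (N = -3*7 = -21)
E = -31 (E = -5 - 26 = -31)
Q(p) = -37 + p² - 21*p (Q(p) = (p² - 21*p) - 37 = -37 + p² - 21*p)
-39265 + Q(E) = -39265 + (-37 + (-31)² - 21*(-31)) = -39265 + (-37 + 961 + 651) = -39265 + 1575 = -37690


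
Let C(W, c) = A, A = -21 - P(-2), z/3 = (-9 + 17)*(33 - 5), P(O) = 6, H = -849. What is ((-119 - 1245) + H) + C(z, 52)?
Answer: -2240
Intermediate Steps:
z = 672 (z = 3*((-9 + 17)*(33 - 5)) = 3*(8*28) = 3*224 = 672)
A = -27 (A = -21 - 1*6 = -21 - 6 = -27)
C(W, c) = -27
((-119 - 1245) + H) + C(z, 52) = ((-119 - 1245) - 849) - 27 = (-1364 - 849) - 27 = -2213 - 27 = -2240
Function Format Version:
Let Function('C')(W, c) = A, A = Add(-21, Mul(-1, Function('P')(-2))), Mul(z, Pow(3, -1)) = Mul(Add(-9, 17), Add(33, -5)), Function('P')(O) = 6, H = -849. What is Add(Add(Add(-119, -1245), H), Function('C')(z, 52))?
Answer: -2240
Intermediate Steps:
z = 672 (z = Mul(3, Mul(Add(-9, 17), Add(33, -5))) = Mul(3, Mul(8, 28)) = Mul(3, 224) = 672)
A = -27 (A = Add(-21, Mul(-1, 6)) = Add(-21, -6) = -27)
Function('C')(W, c) = -27
Add(Add(Add(-119, -1245), H), Function('C')(z, 52)) = Add(Add(Add(-119, -1245), -849), -27) = Add(Add(-1364, -849), -27) = Add(-2213, -27) = -2240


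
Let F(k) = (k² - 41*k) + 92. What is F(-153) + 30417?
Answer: 60191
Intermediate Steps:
F(k) = 92 + k² - 41*k
F(-153) + 30417 = (92 + (-153)² - 41*(-153)) + 30417 = (92 + 23409 + 6273) + 30417 = 29774 + 30417 = 60191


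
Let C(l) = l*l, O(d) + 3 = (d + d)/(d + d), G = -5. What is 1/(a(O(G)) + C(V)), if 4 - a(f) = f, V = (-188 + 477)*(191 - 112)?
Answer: 1/521254567 ≈ 1.9184e-9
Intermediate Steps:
V = 22831 (V = 289*79 = 22831)
O(d) = -2 (O(d) = -3 + (d + d)/(d + d) = -3 + (2*d)/((2*d)) = -3 + (2*d)*(1/(2*d)) = -3 + 1 = -2)
a(f) = 4 - f
C(l) = l²
1/(a(O(G)) + C(V)) = 1/((4 - 1*(-2)) + 22831²) = 1/((4 + 2) + 521254561) = 1/(6 + 521254561) = 1/521254567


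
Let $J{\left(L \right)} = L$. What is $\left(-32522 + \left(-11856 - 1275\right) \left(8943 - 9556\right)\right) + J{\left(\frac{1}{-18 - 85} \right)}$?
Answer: $\frac{825728442}{103} \approx 8.0168 \cdot 10^{6}$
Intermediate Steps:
$\left(-32522 + \left(-11856 - 1275\right) \left(8943 - 9556\right)\right) + J{\left(\frac{1}{-18 - 85} \right)} = \left(-32522 + \left(-11856 - 1275\right) \left(8943 - 9556\right)\right) + \frac{1}{-18 - 85} = \left(-32522 - -8049303\right) + \frac{1}{-103} = \left(-32522 + 8049303\right) - \frac{1}{103} = 8016781 - \frac{1}{103} = \frac{825728442}{103}$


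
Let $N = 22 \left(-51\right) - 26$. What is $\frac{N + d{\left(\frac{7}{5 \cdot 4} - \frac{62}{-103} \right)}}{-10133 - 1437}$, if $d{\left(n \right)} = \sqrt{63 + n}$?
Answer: $\frac{574}{5785} - \frac{\sqrt{67846615}}{11917100} \approx 0.098531$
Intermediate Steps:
$N = -1148$ ($N = -1122 - 26 = -1148$)
$\frac{N + d{\left(\frac{7}{5 \cdot 4} - \frac{62}{-103} \right)}}{-10133 - 1437} = \frac{-1148 + \sqrt{63 + \left(\frac{7}{5 \cdot 4} - \frac{62}{-103}\right)}}{-10133 - 1437} = \frac{-1148 + \sqrt{63 + \left(\frac{7}{20} - - \frac{62}{103}\right)}}{-11570} = \left(-1148 + \sqrt{63 + \left(7 \cdot \frac{1}{20} + \frac{62}{103}\right)}\right) \left(- \frac{1}{11570}\right) = \left(-1148 + \sqrt{63 + \left(\frac{7}{20} + \frac{62}{103}\right)}\right) \left(- \frac{1}{11570}\right) = \left(-1148 + \sqrt{63 + \frac{1961}{2060}}\right) \left(- \frac{1}{11570}\right) = \left(-1148 + \sqrt{\frac{131741}{2060}}\right) \left(- \frac{1}{11570}\right) = \left(-1148 + \frac{\sqrt{67846615}}{1030}\right) \left(- \frac{1}{11570}\right) = \frac{574}{5785} - \frac{\sqrt{67846615}}{11917100}$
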